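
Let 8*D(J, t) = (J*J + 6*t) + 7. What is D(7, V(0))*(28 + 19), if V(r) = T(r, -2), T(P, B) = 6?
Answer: 1081/2 ≈ 540.50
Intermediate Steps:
V(r) = 6
D(J, t) = 7/8 + J²/8 + 3*t/4 (D(J, t) = ((J*J + 6*t) + 7)/8 = ((J² + 6*t) + 7)/8 = (7 + J² + 6*t)/8 = 7/8 + J²/8 + 3*t/4)
D(7, V(0))*(28 + 19) = (7/8 + (⅛)*7² + (¾)*6)*(28 + 19) = (7/8 + (⅛)*49 + 9/2)*47 = (7/8 + 49/8 + 9/2)*47 = (23/2)*47 = 1081/2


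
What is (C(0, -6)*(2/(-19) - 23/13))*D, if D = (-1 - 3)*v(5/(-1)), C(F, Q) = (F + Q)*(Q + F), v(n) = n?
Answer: -333360/247 ≈ -1349.6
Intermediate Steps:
C(F, Q) = (F + Q)**2 (C(F, Q) = (F + Q)*(F + Q) = (F + Q)**2)
D = 20 (D = (-1 - 3)*(5/(-1)) = -20*(-1) = -4*(-5) = 20)
(C(0, -6)*(2/(-19) - 23/13))*D = ((0 - 6)**2*(2/(-19) - 23/13))*20 = ((-6)**2*(2*(-1/19) - 23*1/13))*20 = (36*(-2/19 - 23/13))*20 = (36*(-463/247))*20 = -16668/247*20 = -333360/247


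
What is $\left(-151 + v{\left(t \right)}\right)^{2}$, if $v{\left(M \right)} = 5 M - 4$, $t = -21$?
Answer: $67600$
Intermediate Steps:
$v{\left(M \right)} = -4 + 5 M$
$\left(-151 + v{\left(t \right)}\right)^{2} = \left(-151 + \left(-4 + 5 \left(-21\right)\right)\right)^{2} = \left(-151 - 109\right)^{2} = \left(-260\right)^{2} = 67600$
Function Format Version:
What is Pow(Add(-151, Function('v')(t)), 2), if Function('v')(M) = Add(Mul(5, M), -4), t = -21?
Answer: 67600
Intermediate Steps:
Function('v')(M) = Add(-4, Mul(5, M))
Pow(Add(-151, Function('v')(t)), 2) = Pow(Add(-151, Add(-4, Mul(5, -21))), 2) = Pow(Add(-151, Add(-4, -105)), 2) = Pow(Add(-151, -109), 2) = Pow(-260, 2) = 67600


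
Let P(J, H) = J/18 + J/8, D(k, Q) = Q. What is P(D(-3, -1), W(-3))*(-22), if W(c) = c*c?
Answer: 143/36 ≈ 3.9722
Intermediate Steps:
W(c) = c**2
P(J, H) = 13*J/72 (P(J, H) = J*(1/18) + J*(1/8) = J/18 + J/8 = 13*J/72)
P(D(-3, -1), W(-3))*(-22) = ((13/72)*(-1))*(-22) = -13/72*(-22) = 143/36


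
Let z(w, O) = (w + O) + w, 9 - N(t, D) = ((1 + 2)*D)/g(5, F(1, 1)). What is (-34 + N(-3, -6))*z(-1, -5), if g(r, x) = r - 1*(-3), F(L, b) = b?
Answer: 637/4 ≈ 159.25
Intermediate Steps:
g(r, x) = 3 + r (g(r, x) = r + 3 = 3 + r)
N(t, D) = 9 - 3*D/8 (N(t, D) = 9 - (1 + 2)*D/(3 + 5) = 9 - 3*D/8)
z(w, O) = O + 2*w (z(w, O) = (O + w) + w = O + 2*w)
(-34 + N(-3, -6))*z(-1, -5) = (-34 + (9 - 3/8*(-6)))*(-5 + 2*(-1)) = (-34 + (9 + 9/4))*(-5 - 2) = (-34 + 45/4)*(-7) = -91/4*(-7) = 637/4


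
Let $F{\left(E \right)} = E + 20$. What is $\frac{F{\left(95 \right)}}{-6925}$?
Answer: $- \frac{23}{1385} \approx -0.016607$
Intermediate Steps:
$F{\left(E \right)} = 20 + E$
$\frac{F{\left(95 \right)}}{-6925} = \frac{20 + 95}{-6925} = 115 \left(- \frac{1}{6925}\right) = - \frac{23}{1385}$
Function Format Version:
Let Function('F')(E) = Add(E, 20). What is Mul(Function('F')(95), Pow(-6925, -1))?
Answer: Rational(-23, 1385) ≈ -0.016607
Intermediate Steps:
Function('F')(E) = Add(20, E)
Mul(Function('F')(95), Pow(-6925, -1)) = Mul(Add(20, 95), Pow(-6925, -1)) = Mul(115, Rational(-1, 6925)) = Rational(-23, 1385)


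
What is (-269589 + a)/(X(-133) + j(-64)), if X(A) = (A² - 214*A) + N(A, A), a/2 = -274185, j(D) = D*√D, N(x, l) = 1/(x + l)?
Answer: -2671012306164510/150722775368089 - 29632259586048*I/150722775368089 ≈ -17.721 - 0.1966*I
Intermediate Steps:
N(x, l) = 1/(l + x)
j(D) = D^(3/2)
a = -548370 (a = 2*(-274185) = -548370)
X(A) = A² + 1/(2*A) - 214*A (X(A) = (A² - 214*A) + 1/(A + A) = (A² - 214*A) + 1/(2*A) = A² + 1/(2*A) - 214*A)
(-269589 + a)/(X(-133) + j(-64)) = (-269589 - 548370)/(((-133)² + (½)/(-133) - 214*(-133)) + (-64)^(3/2)) = -817959/((17689 + (½)*(-1/133) + 28462) - 512*I) = -817959/((17689 - 1/266 + 28462) - 512*I) = -817959*70756*(12276165/266 + 512*I)/150722775368089 = -57875507004*(12276165/266 + 512*I)/150722775368089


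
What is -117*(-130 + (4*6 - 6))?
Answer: 13104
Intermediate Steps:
-117*(-130 + (4*6 - 6)) = -117*(-130 + (24 - 6)) = -117*(-130 + 18) = -117*(-112) = 13104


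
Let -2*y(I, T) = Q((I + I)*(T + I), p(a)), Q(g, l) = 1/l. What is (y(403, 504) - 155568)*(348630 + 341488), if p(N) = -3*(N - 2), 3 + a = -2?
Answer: -2254566162563/21 ≈ -1.0736e+11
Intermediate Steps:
a = -5 (a = -3 - 2 = -5)
p(N) = 6 - 3*N (p(N) = -3*(-2 + N) = 6 - 3*N)
y(I, T) = -1/42 (y(I, T) = -1/(2*(6 - 3*(-5))) = -1/(2*(6 + 15)) = -½/21 = -½*1/21 = -1/42)
(y(403, 504) - 155568)*(348630 + 341488) = (-1/42 - 155568)*(348630 + 341488) = -6533857/42*690118 = -2254566162563/21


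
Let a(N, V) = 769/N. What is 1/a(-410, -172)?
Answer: -410/769 ≈ -0.53316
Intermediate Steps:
1/a(-410, -172) = 1/(769/(-410)) = 1/(769*(-1/410)) = 1/(-769/410) = -410/769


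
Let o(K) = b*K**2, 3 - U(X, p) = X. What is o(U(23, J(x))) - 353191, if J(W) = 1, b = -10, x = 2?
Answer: -357191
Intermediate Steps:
U(X, p) = 3 - X
o(K) = -10*K**2
o(U(23, J(x))) - 353191 = -10*(3 - 1*23)**2 - 353191 = -10*(3 - 23)**2 - 353191 = -10*(-20)**2 - 353191 = -10*400 - 353191 = -4000 - 353191 = -357191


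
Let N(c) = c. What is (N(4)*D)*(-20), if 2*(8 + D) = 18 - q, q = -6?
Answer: -320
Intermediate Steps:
D = 4 (D = -8 + (18 - 1*(-6))/2 = -8 + (18 + 6)/2 = -8 + (1/2)*24 = -8 + 12 = 4)
(N(4)*D)*(-20) = (4*4)*(-20) = 16*(-20) = -320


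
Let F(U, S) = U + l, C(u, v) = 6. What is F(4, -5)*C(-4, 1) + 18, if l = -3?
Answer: 24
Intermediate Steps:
F(U, S) = -3 + U (F(U, S) = U - 3 = -3 + U)
F(4, -5)*C(-4, 1) + 18 = (-3 + 4)*6 + 18 = 1*6 + 18 = 6 + 18 = 24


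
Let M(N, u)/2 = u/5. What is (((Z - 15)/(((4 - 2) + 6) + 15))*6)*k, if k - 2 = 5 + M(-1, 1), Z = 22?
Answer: 1554/115 ≈ 13.513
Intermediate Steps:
M(N, u) = 2*u/5 (M(N, u) = 2*(u/5) = 2*u/5)
k = 37/5 (k = 2 + (5 + (⅖)*1) = 2 + (5 + ⅖) = 2 + 27/5 = 37/5 ≈ 7.4000)
(((Z - 15)/(((4 - 2) + 6) + 15))*6)*k = (((22 - 15)/(((4 - 2) + 6) + 15))*6)*(37/5) = ((7/((2 + 6) + 15))*6)*(37/5) = ((7/(8 + 15))*6)*(37/5) = ((7/23)*6)*(37/5) = (42/23)*(37/5) = 1554/115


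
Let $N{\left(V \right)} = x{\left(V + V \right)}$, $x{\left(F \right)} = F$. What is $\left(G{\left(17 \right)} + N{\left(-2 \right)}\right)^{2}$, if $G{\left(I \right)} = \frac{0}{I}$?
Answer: $16$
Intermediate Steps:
$G{\left(I \right)} = 0$
$N{\left(V \right)} = 2 V$ ($N{\left(V \right)} = V + V = 2 V$)
$\left(G{\left(17 \right)} + N{\left(-2 \right)}\right)^{2} = \left(0 + 2 \left(-2\right)\right)^{2} = \left(0 - 4\right)^{2} = \left(-4\right)^{2} = 16$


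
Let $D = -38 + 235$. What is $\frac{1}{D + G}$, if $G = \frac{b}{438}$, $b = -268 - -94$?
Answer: $\frac{73}{14352} \approx 0.0050864$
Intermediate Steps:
$b = -174$ ($b = -268 + 94 = -174$)
$G = - \frac{29}{73}$ ($G = - \frac{174}{438} = \left(-174\right) \frac{1}{438} = - \frac{29}{73} \approx -0.39726$)
$D = 197$
$\frac{1}{D + G} = \frac{1}{197 - \frac{29}{73}} = \frac{1}{\frac{14352}{73}} = \frac{73}{14352}$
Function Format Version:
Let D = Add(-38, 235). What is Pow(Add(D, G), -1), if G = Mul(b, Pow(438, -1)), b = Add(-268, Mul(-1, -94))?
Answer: Rational(73, 14352) ≈ 0.0050864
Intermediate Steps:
b = -174 (b = Add(-268, 94) = -174)
G = Rational(-29, 73) (G = Mul(-174, Pow(438, -1)) = Mul(-174, Rational(1, 438)) = Rational(-29, 73) ≈ -0.39726)
D = 197
Pow(Add(D, G), -1) = Pow(Add(197, Rational(-29, 73)), -1) = Pow(Rational(14352, 73), -1) = Rational(73, 14352)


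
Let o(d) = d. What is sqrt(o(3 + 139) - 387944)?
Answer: I*sqrt(387802) ≈ 622.74*I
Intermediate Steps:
sqrt(o(3 + 139) - 387944) = sqrt((3 + 139) - 387944) = sqrt(142 - 387944) = sqrt(-387802) = I*sqrt(387802)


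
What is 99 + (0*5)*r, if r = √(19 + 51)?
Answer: 99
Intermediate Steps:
r = √70 ≈ 8.3666
99 + (0*5)*r = 99 + (0*5)*√70 = 99 + 0*√70 = 99 + 0 = 99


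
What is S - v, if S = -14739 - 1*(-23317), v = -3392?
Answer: 11970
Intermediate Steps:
S = 8578 (S = -14739 + 23317 = 8578)
S - v = 8578 - 1*(-3392) = 8578 + 3392 = 11970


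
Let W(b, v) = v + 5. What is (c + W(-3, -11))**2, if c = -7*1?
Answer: 169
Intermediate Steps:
c = -7
W(b, v) = 5 + v
(c + W(-3, -11))**2 = (-7 + (5 - 11))**2 = (-7 - 6)**2 = (-13)**2 = 169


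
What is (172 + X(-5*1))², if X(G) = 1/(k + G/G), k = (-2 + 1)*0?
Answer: 29929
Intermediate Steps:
k = 0 (k = -1*0 = 0)
X(G) = 1 (X(G) = 1/(0 + G/G) = 1/(0 + 1) = 1/1 = 1)
(172 + X(-5*1))² = (172 + 1)² = 173² = 29929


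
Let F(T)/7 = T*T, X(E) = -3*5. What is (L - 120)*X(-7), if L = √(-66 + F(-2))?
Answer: 1800 - 15*I*√38 ≈ 1800.0 - 92.466*I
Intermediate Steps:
X(E) = -15
F(T) = 7*T² (F(T) = 7*(T*T) = 7*T²)
L = I*√38 (L = √(-66 + 7*(-2)²) = √(-66 + 7*4) = √(-66 + 28) = √(-38) = I*√38 ≈ 6.1644*I)
(L - 120)*X(-7) = (I*√38 - 120)*(-15) = (-120 + I*√38)*(-15) = 1800 - 15*I*√38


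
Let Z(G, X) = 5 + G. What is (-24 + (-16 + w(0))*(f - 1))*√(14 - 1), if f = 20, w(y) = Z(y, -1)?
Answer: -233*√13 ≈ -840.09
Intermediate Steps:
w(y) = 5 + y
(-24 + (-16 + w(0))*(f - 1))*√(14 - 1) = (-24 + (-16 + (5 + 0))*(20 - 1))*√(14 - 1) = (-24 + (-16 + 5)*19)*√13 = (-24 - 11*19)*√13 = (-24 - 209)*√13 = -233*√13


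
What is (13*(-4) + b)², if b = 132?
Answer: 6400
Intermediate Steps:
(13*(-4) + b)² = (13*(-4) + 132)² = (-52 + 132)² = 80² = 6400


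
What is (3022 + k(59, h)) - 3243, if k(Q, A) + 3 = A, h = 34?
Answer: -190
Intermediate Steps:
k(Q, A) = -3 + A
(3022 + k(59, h)) - 3243 = (3022 + (-3 + 34)) - 3243 = (3022 + 31) - 3243 = 3053 - 3243 = -190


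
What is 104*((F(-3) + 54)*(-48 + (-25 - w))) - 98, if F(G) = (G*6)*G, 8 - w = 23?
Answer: -651554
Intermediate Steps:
w = -15 (w = 8 - 1*23 = 8 - 23 = -15)
F(G) = 6*G² (F(G) = (6*G)*G = 6*G²)
104*((F(-3) + 54)*(-48 + (-25 - w))) - 98 = 104*((6*(-3)² + 54)*(-48 + (-25 - 1*(-15)))) - 98 = 104*((6*9 + 54)*(-48 + (-25 + 15))) - 98 = 104*((54 + 54)*(-48 - 10)) - 98 = 104*(108*(-58)) - 98 = 104*(-6264) - 98 = -651456 - 98 = -651554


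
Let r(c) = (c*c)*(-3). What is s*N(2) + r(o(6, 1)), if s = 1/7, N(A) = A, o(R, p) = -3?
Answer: -187/7 ≈ -26.714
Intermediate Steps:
r(c) = -3*c**2 (r(c) = c**2*(-3) = -3*c**2)
s = 1/7 ≈ 0.14286
s*N(2) + r(o(6, 1)) = (1/7)*2 - 3*(-3)**2 = 2/7 - 3*9 = 2/7 - 27 = -187/7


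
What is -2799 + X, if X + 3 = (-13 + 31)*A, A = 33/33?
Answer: -2784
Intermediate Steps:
A = 1 (A = 33*(1/33) = 1)
X = 15 (X = -3 + (-13 + 31)*1 = -3 + 18*1 = -3 + 18 = 15)
-2799 + X = -2799 + 15 = -2784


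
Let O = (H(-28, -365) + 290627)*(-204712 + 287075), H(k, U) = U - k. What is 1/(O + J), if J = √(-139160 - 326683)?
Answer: 3415593610/81663957960709891249 - I*√9507/81663957960709891249 ≈ 4.1825e-11 - 1.194e-18*I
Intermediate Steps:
O = 23909155270 (O = ((-365 - 1*(-28)) + 290627)*(-204712 + 287075) = ((-365 + 28) + 290627)*82363 = (-337 + 290627)*82363 = 290290*82363 = 23909155270)
J = 7*I*√9507 (J = √(-465843) = 7*I*√9507 ≈ 682.53*I)
1/(O + J) = 1/(23909155270 + 7*I*√9507)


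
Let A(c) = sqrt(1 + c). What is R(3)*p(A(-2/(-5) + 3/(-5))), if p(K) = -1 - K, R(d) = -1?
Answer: 1 + 2*sqrt(5)/5 ≈ 1.8944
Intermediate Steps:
R(3)*p(A(-2/(-5) + 3/(-5))) = -(-1 - sqrt(1 + (-2/(-5) + 3/(-5)))) = -(-1 - sqrt(1 + (-2*(-1/5) + 3*(-1/5)))) = -(-1 - sqrt(1 + (2/5 - 3/5))) = -(-1 - sqrt(1 - 1/5)) = -(-1 - sqrt(4/5)) = -(-1 - 2*sqrt(5)/5) = 1 + 2*sqrt(5)/5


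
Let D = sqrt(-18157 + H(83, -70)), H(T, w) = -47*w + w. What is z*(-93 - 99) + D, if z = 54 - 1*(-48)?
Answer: -19584 + I*sqrt(14937) ≈ -19584.0 + 122.22*I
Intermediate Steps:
z = 102 (z = 54 + 48 = 102)
H(T, w) = -46*w
D = I*sqrt(14937) (D = sqrt(-18157 - 46*(-70)) = sqrt(-18157 + 3220) = sqrt(-14937) = I*sqrt(14937) ≈ 122.22*I)
z*(-93 - 99) + D = 102*(-93 - 99) + I*sqrt(14937) = 102*(-192) + I*sqrt(14937) = -19584 + I*sqrt(14937)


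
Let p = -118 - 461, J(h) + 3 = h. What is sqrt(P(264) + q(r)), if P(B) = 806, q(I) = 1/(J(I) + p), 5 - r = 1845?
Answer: sqrt(4728061282)/2422 ≈ 28.390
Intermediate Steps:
r = -1840 (r = 5 - 1*1845 = 5 - 1845 = -1840)
J(h) = -3 + h
p = -579
q(I) = 1/(-582 + I) (q(I) = 1/((-3 + I) - 579) = 1/(-582 + I))
sqrt(P(264) + q(r)) = sqrt(806 + 1/(-582 - 1840)) = sqrt(806 + 1/(-2422)) = sqrt(806 - 1/2422) = sqrt(1952131/2422) = sqrt(4728061282)/2422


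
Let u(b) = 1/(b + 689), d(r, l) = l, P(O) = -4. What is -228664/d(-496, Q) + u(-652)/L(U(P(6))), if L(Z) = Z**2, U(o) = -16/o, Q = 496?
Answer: -8460537/18352 ≈ -461.01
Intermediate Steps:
u(b) = 1/(689 + b)
-228664/d(-496, Q) + u(-652)/L(U(P(6))) = -228664/496 + 1/((689 - 652)*((-16/(-4))**2)) = -228664*1/496 + 1/(37*((-16*(-1/4))**2)) = -28583/62 + 1/(37*(4**2)) = -28583/62 + (1/37)/16 = -28583/62 + (1/37)*(1/16) = -28583/62 + 1/592 = -8460537/18352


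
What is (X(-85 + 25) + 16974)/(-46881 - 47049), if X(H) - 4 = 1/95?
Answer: -537637/2974450 ≈ -0.18075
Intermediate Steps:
X(H) = 381/95 (X(H) = 4 + 1/95 = 381/95)
(X(-85 + 25) + 16974)/(-46881 - 47049) = (381/95 + 16974)/(-46881 - 47049) = (1612911/95)/(-93930) = (1612911/95)*(-1/93930) = -537637/2974450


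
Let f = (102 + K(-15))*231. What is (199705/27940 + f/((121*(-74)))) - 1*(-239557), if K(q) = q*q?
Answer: 49529580691/206756 ≈ 2.3956e+5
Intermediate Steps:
K(q) = q**2
f = 75537 (f = (102 + (-15)**2)*231 = (102 + 225)*231 = 327*231 = 75537)
(199705/27940 + f/((121*(-74)))) - 1*(-239557) = (199705/27940 + 75537/((121*(-74)))) - 1*(-239557) = (199705*(1/27940) + 75537/(-8954)) + 239557 = (3631/508 + 75537*(-1/8954)) + 239557 = (3631/508 - 6867/814) + 239557 = -266401/206756 + 239557 = 49529580691/206756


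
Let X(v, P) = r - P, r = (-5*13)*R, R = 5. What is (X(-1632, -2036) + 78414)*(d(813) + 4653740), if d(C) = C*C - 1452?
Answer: 425724717125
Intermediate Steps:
d(C) = -1452 + C² (d(C) = C² - 1452 = -1452 + C²)
r = -325 (r = -5*13*5 = -65*5 = -325)
X(v, P) = -325 - P
(X(-1632, -2036) + 78414)*(d(813) + 4653740) = ((-325 - 1*(-2036)) + 78414)*((-1452 + 813²) + 4653740) = ((-325 + 2036) + 78414)*((-1452 + 660969) + 4653740) = (1711 + 78414)*(659517 + 4653740) = 80125*5313257 = 425724717125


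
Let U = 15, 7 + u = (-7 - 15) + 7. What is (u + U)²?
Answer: 49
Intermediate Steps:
u = -22 (u = -7 + ((-7 - 15) + 7) = -7 + (-22 + 7) = -7 - 15 = -22)
(u + U)² = (-22 + 15)² = (-7)² = 49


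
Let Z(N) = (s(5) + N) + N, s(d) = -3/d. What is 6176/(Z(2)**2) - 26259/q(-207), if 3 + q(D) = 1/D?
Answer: 1666928957/179758 ≈ 9273.2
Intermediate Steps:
Z(N) = -3/5 + 2*N (Z(N) = (-3/5 + N) + N = -3/5 + 2*N)
q(D) = -3 + 1/D
6176/(Z(2)**2) - 26259/q(-207) = 6176/((-3/5 + 2*2)**2) - 26259/(-3 + 1/(-207)) = 6176/((-3/5 + 4)**2) - 26259/(-3 - 1/207) = 6176/((17/5)**2) - 26259/(-622/207) = 6176/(289/25) - 26259*(-207/622) = 6176*(25/289) + 5435613/622 = 154400/289 + 5435613/622 = 1666928957/179758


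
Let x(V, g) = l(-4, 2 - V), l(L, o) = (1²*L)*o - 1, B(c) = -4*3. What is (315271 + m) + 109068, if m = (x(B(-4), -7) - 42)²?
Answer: 434140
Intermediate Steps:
B(c) = -12
l(L, o) = -1 + L*o (l(L, o) = (1*L)*o - 1 = L*o - 1 = -1 + L*o)
x(V, g) = -9 + 4*V (x(V, g) = -1 - 4*(2 - V) = -1 + (-8 + 4*V) = -9 + 4*V)
m = 9801 (m = ((-9 + 4*(-12)) - 42)² = ((-9 - 48) - 42)² = (-57 - 42)² = (-99)² = 9801)
(315271 + m) + 109068 = (315271 + 9801) + 109068 = 325072 + 109068 = 434140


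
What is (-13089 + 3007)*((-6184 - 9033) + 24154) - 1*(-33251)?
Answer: -90069583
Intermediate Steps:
(-13089 + 3007)*((-6184 - 9033) + 24154) - 1*(-33251) = -10082*(-15217 + 24154) + 33251 = -10082*8937 + 33251 = -90102834 + 33251 = -90069583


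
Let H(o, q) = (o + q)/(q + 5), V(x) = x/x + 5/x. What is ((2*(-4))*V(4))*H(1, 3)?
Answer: -9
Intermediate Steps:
V(x) = 1 + 5/x
H(o, q) = (o + q)/(5 + q)
((2*(-4))*V(4))*H(1, 3) = ((2*(-4))*((5 + 4)/4))*((1 + 3)/(5 + 3)) = (-2*9)*(4/8) = (-8*9/4)*((1/8)*4) = -18*1/2 = -9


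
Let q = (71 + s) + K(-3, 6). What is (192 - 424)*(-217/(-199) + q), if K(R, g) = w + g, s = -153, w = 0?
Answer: 3458424/199 ≈ 17379.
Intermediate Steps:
K(R, g) = g (K(R, g) = 0 + g = g)
q = -76 (q = (71 - 153) + 6 = -82 + 6 = -76)
(192 - 424)*(-217/(-199) + q) = (192 - 424)*(-217/(-199) - 76) = -232*(-217*(-1/199) - 76) = -232*(217/199 - 76) = -232*(-14907/199) = 3458424/199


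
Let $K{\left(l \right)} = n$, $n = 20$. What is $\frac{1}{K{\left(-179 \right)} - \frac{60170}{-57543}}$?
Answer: $\frac{57543}{1211030} \approx 0.047516$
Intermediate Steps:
$K{\left(l \right)} = 20$
$\frac{1}{K{\left(-179 \right)} - \frac{60170}{-57543}} = \frac{1}{20 - \frac{60170}{-57543}} = \frac{1}{20 - - \frac{60170}{57543}} = \frac{1}{20 + \frac{60170}{57543}} = \frac{1}{\frac{1211030}{57543}} = \frac{57543}{1211030}$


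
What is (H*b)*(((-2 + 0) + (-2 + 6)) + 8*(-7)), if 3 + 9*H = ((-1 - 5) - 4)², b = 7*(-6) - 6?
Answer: 27936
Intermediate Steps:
b = -48 (b = -42 - 6 = -48)
H = 97/9 (H = -⅓ + ((-1 - 5) - 4)²/9 = -⅓ + (-6 - 4)²/9 = -⅓ + (⅑)*(-10)² = -⅓ + (⅑)*100 = -⅓ + 100/9 = 97/9 ≈ 10.778)
(H*b)*(((-2 + 0) + (-2 + 6)) + 8*(-7)) = ((97/9)*(-48))*(((-2 + 0) + (-2 + 6)) + 8*(-7)) = -1552*((-2 + 4) - 56)/3 = -1552*(2 - 56)/3 = -1552/3*(-54) = 27936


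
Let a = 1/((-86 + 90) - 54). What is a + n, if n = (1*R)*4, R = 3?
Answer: 599/50 ≈ 11.980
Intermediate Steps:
n = 12 (n = (1*3)*4 = 3*4 = 12)
a = -1/50 (a = 1/(4 - 54) = 1/(-50) = -1/50 ≈ -0.020000)
a + n = -1/50 + 12 = 599/50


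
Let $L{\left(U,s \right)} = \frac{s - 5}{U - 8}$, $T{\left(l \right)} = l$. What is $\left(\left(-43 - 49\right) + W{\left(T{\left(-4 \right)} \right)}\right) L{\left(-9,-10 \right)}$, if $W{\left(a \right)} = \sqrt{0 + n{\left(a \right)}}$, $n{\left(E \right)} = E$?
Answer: $- \frac{1380}{17} + \frac{30 i}{17} \approx -81.177 + 1.7647 i$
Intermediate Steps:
$L{\left(U,s \right)} = \frac{-5 + s}{-8 + U}$
$W{\left(a \right)} = \sqrt{a}$ ($W{\left(a \right)} = \sqrt{0 + a} = \sqrt{a}$)
$\left(\left(-43 - 49\right) + W{\left(T{\left(-4 \right)} \right)}\right) L{\left(-9,-10 \right)} = \left(\left(-43 - 49\right) + \sqrt{-4}\right) \frac{-5 - 10}{-8 - 9} = \left(-92 + 2 i\right) \frac{1}{-17} \left(-15\right) = \left(-92 + 2 i\right) \left(\left(- \frac{1}{17}\right) \left(-15\right)\right) = \left(-92 + 2 i\right) \frac{15}{17} = - \frac{1380}{17} + \frac{30 i}{17}$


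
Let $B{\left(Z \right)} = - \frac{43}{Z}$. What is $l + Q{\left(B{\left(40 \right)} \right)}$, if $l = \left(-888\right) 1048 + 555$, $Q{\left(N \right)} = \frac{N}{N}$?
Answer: $-930068$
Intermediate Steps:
$Q{\left(N \right)} = 1$
$l = -930069$ ($l = -930624 + 555 = -930069$)
$l + Q{\left(B{\left(40 \right)} \right)} = -930069 + 1 = -930068$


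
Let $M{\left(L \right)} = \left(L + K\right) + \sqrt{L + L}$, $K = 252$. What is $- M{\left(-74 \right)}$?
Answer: $-178 - 2 i \sqrt{37} \approx -178.0 - 12.166 i$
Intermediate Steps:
$M{\left(L \right)} = 252 + L + \sqrt{2} \sqrt{L}$ ($M{\left(L \right)} = \left(L + 252\right) + \sqrt{L + L} = \left(252 + L\right) + \sqrt{2 L} = \left(252 + L\right) + \sqrt{2} \sqrt{L} = 252 + L + \sqrt{2} \sqrt{L}$)
$- M{\left(-74 \right)} = - (252 - 74 + \sqrt{2} \sqrt{-74}) = - (252 - 74 + \sqrt{2} i \sqrt{74}) = - (252 - 74 + 2 i \sqrt{37}) = - (178 + 2 i \sqrt{37}) = -178 - 2 i \sqrt{37}$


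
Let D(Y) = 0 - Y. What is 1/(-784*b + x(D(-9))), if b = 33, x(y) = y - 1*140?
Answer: -1/26003 ≈ -3.8457e-5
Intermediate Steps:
D(Y) = -Y
x(y) = -140 + y (x(y) = y - 140 = -140 + y)
1/(-784*b + x(D(-9))) = 1/(-784*33 + (-140 - 1*(-9))) = 1/(-25872 + (-140 + 9)) = 1/(-25872 - 131) = 1/(-26003) = -1/26003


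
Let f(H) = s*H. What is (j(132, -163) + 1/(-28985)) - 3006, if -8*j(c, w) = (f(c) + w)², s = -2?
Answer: -5981837353/231880 ≈ -25797.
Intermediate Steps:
f(H) = -2*H
j(c, w) = -(w - 2*c)²/8 (j(c, w) = -(-2*c + w)²/8 = -(w - 2*c)²/8)
(j(132, -163) + 1/(-28985)) - 3006 = (-(-1*(-163) + 2*132)²/8 + 1/(-28985)) - 3006 = (-(163 + 264)²/8 - 1/28985) - 3006 = (-⅛*427² - 1/28985) - 3006 = (-⅛*182329 - 1/28985) - 3006 = (-182329/8 - 1/28985) - 3006 = -5284806073/231880 - 3006 = -5981837353/231880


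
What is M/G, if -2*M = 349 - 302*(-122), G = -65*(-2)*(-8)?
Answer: 2861/160 ≈ 17.881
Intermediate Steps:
G = -1040 (G = 130*(-8) = -1040)
M = -37193/2 (M = -(349 - 302*(-122))/2 = -(349 + 36844)/2 = -½*37193 = -37193/2 ≈ -18597.)
M/G = -37193/2/(-1040) = -37193/2*(-1/1040) = 2861/160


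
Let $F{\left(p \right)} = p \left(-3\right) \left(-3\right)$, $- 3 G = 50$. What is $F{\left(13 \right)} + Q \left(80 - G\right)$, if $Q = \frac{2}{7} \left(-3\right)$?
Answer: $\frac{239}{7} \approx 34.143$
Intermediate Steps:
$G = - \frac{50}{3}$ ($G = \left(- \frac{1}{3}\right) 50 = - \frac{50}{3} \approx -16.667$)
$F{\left(p \right)} = 9 p$ ($F{\left(p \right)} = - 3 p \left(-3\right) = 9 p$)
$Q = - \frac{6}{7}$ ($Q = 2 \cdot \frac{1}{7} \left(-3\right) = \frac{2}{7} \left(-3\right) = - \frac{6}{7} \approx -0.85714$)
$F{\left(13 \right)} + Q \left(80 - G\right) = 9 \cdot 13 - \frac{6 \left(80 - - \frac{50}{3}\right)}{7} = 117 - \frac{6 \left(80 + \frac{50}{3}\right)}{7} = 117 - \frac{580}{7} = \frac{239}{7}$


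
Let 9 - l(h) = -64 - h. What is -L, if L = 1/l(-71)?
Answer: -½ ≈ -0.50000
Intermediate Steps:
l(h) = 73 + h (l(h) = 9 - (-64 - h) = 9 + (64 + h) = 73 + h)
L = ½ (L = 1/(73 - 71) = 1/2 = ½ ≈ 0.50000)
-L = -1*½ = -½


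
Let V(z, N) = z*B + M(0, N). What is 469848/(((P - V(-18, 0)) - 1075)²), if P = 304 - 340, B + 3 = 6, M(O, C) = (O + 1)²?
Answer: 117462/279841 ≈ 0.41975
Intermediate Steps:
M(O, C) = (1 + O)²
B = 3 (B = -3 + 6 = 3)
V(z, N) = 1 + 3*z (V(z, N) = z*3 + (1 + 0)² = 3*z + 1² = 3*z + 1 = 1 + 3*z)
P = -36
469848/(((P - V(-18, 0)) - 1075)²) = 469848/(((-36 - (1 + 3*(-18))) - 1075)²) = 469848/(((-36 - (1 - 54)) - 1075)²) = 469848/(((-36 - 1*(-53)) - 1075)²) = 469848/(((-36 + 53) - 1075)²) = 469848/((17 - 1075)²) = 469848/((-1058)²) = 469848/1119364 = 469848*(1/1119364) = 117462/279841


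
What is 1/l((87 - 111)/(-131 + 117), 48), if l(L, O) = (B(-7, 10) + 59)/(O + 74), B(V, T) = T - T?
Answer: 122/59 ≈ 2.0678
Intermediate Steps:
B(V, T) = 0
l(L, O) = 59/(74 + O) (l(L, O) = (0 + 59)/(O + 74) = 59/(74 + O))
1/l((87 - 111)/(-131 + 117), 48) = 1/(59/(74 + 48)) = 1/(59/122) = 122/59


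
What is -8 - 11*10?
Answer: -118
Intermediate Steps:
-8 - 11*10 = -8 - 110 = -118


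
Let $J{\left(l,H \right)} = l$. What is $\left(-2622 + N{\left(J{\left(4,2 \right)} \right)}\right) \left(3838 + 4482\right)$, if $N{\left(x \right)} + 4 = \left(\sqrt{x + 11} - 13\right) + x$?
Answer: $-21923200 + 8320 \sqrt{15} \approx -2.1891 \cdot 10^{7}$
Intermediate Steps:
$N{\left(x \right)} = -17 + x + \sqrt{11 + x}$ ($N{\left(x \right)} = -4 + \left(\left(\sqrt{x + 11} - 13\right) + x\right) = -4 + \left(\left(\sqrt{11 + x} - 13\right) + x\right) = -4 + \left(\left(-13 + \sqrt{11 + x}\right) + x\right) = -4 + \left(-13 + x + \sqrt{11 + x}\right) = -17 + x + \sqrt{11 + x}$)
$\left(-2622 + N{\left(J{\left(4,2 \right)} \right)}\right) \left(3838 + 4482\right) = \left(-2622 + \left(-17 + 4 + \sqrt{11 + 4}\right)\right) \left(3838 + 4482\right) = \left(-2622 + \left(-17 + 4 + \sqrt{15}\right)\right) 8320 = \left(-2622 - \left(13 - \sqrt{15}\right)\right) 8320 = \left(-2635 + \sqrt{15}\right) 8320 = -21923200 + 8320 \sqrt{15}$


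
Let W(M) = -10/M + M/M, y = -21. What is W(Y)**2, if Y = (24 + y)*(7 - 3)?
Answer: 1/36 ≈ 0.027778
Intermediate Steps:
Y = 12 (Y = (24 - 21)*(7 - 3) = 3*4 = 12)
W(M) = 1 - 10/M (W(M) = -10/M + 1 = 1 - 10/M)
W(Y)**2 = ((-10 + 12)/12)**2 = ((1/12)*2)**2 = (1/6)**2 = 1/36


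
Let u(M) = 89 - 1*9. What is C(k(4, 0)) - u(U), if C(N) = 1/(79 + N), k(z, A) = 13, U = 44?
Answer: -7359/92 ≈ -79.989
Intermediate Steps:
u(M) = 80 (u(M) = 89 - 9 = 80)
C(k(4, 0)) - u(U) = 1/(79 + 13) - 1*80 = 1/92 - 80 = -7359/92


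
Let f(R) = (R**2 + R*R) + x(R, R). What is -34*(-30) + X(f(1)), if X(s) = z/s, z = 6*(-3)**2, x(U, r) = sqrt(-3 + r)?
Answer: 1038 - 9*I*sqrt(2) ≈ 1038.0 - 12.728*I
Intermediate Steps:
z = 54 (z = 6*9 = 54)
f(R) = sqrt(-3 + R) + 2*R**2 (f(R) = (R**2 + R*R) + sqrt(-3 + R) = (R**2 + R**2) + sqrt(-3 + R) = 2*R**2 + sqrt(-3 + R) = sqrt(-3 + R) + 2*R**2)
X(s) = 54/s
-34*(-30) + X(f(1)) = -34*(-30) + 54/(sqrt(-3 + 1) + 2*1**2) = 1020 + 54/(sqrt(-2) + 2*1) = 1020 + 54/(I*sqrt(2) + 2) = 1020 + 54/(2 + I*sqrt(2))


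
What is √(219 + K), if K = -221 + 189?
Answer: √187 ≈ 13.675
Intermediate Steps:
K = -32
√(219 + K) = √(219 - 32) = √187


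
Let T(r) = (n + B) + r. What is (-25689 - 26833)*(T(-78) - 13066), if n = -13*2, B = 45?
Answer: 689351250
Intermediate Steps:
n = -26
T(r) = 19 + r (T(r) = (-26 + 45) + r = 19 + r)
(-25689 - 26833)*(T(-78) - 13066) = (-25689 - 26833)*((19 - 78) - 13066) = -52522*(-59 - 13066) = -52522*(-13125) = 689351250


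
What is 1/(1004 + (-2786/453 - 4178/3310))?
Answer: 749715/747156713 ≈ 0.0010034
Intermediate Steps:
1/(1004 + (-2786/453 - 4178/3310)) = 1/(1004 + (-2786*1/453 - 4178*1/3310)) = 1/(1004 + (-2786/453 - 2089/1655)) = 1/(1004 - 5557147/749715) = 1/(747156713/749715) = 749715/747156713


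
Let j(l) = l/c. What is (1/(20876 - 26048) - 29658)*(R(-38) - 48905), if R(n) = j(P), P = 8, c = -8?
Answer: 1250291483727/862 ≈ 1.4505e+9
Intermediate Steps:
j(l) = -l/8 (j(l) = l/(-8) = l*(-⅛) = -l/8)
R(n) = -1 (R(n) = -⅛*8 = -1)
(1/(20876 - 26048) - 29658)*(R(-38) - 48905) = (1/(20876 - 26048) - 29658)*(-1 - 48905) = (1/(-5172) - 29658)*(-48906) = (-1/5172 - 29658)*(-48906) = -153391177/5172*(-48906) = 1250291483727/862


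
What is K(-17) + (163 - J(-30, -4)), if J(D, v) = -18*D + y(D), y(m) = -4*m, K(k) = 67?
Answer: -430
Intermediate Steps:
J(D, v) = -22*D (J(D, v) = -18*D - 4*D = -22*D)
K(-17) + (163 - J(-30, -4)) = 67 + (163 - (-22)*(-30)) = 67 + (163 - 1*660) = 67 + (163 - 660) = 67 - 497 = -430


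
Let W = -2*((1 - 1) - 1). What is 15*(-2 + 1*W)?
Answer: 0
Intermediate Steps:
W = 2 (W = -2*(0 - 1) = -2*(-1) = 2)
15*(-2 + 1*W) = 15*(-2 + 1*2) = 15*(-2 + 2) = 15*0 = 0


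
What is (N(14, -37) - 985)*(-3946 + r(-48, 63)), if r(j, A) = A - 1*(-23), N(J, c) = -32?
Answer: 3925620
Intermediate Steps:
r(j, A) = 23 + A (r(j, A) = A + 23 = 23 + A)
(N(14, -37) - 985)*(-3946 + r(-48, 63)) = (-32 - 985)*(-3946 + (23 + 63)) = -1017*(-3946 + 86) = -1017*(-3860) = 3925620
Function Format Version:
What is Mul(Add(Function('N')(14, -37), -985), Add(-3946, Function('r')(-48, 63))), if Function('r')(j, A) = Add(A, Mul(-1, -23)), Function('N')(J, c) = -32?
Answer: 3925620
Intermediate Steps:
Function('r')(j, A) = Add(23, A) (Function('r')(j, A) = Add(A, 23) = Add(23, A))
Mul(Add(Function('N')(14, -37), -985), Add(-3946, Function('r')(-48, 63))) = Mul(Add(-32, -985), Add(-3946, Add(23, 63))) = Mul(-1017, Add(-3946, 86)) = Mul(-1017, -3860) = 3925620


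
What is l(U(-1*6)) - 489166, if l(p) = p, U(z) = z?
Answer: -489172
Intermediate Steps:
l(U(-1*6)) - 489166 = -1*6 - 489166 = -6 - 489166 = -489172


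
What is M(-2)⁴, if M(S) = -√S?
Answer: 4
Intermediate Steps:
M(-2)⁴ = (-√(-2))⁴ = (-I*√2)⁴ = 4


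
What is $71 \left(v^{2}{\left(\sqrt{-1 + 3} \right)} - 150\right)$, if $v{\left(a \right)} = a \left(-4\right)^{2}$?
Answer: $25702$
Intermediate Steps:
$v{\left(a \right)} = 16 a$ ($v{\left(a \right)} = a 16 = 16 a$)
$71 \left(v^{2}{\left(\sqrt{-1 + 3} \right)} - 150\right) = 71 \left(\left(16 \sqrt{-1 + 3}\right)^{2} - 150\right) = 71 \left(\left(16 \sqrt{2}\right)^{2} - 150\right) = 71 \left(512 - 150\right) = 71 \cdot 362 = 25702$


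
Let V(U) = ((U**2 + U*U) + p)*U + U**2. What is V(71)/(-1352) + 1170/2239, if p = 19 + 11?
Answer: -1617199487/3027128 ≈ -534.24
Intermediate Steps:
p = 30
V(U) = U**2 + U*(30 + 2*U**2) (V(U) = ((U**2 + U*U) + 30)*U + U**2 = ((U**2 + U**2) + 30)*U + U**2 = (2*U**2 + 30)*U + U**2 = (30 + 2*U**2)*U + U**2 = U*(30 + 2*U**2) + U**2 = U**2 + U*(30 + 2*U**2))
V(71)/(-1352) + 1170/2239 = (71*(30 + 71 + 2*71**2))/(-1352) + 1170/2239 = (71*(30 + 71 + 2*5041))*(-1/1352) + 1170*(1/2239) = (71*(30 + 71 + 10082))*(-1/1352) + 1170/2239 = (71*10183)*(-1/1352) + 1170/2239 = 722993*(-1/1352) + 1170/2239 = -722993/1352 + 1170/2239 = -1617199487/3027128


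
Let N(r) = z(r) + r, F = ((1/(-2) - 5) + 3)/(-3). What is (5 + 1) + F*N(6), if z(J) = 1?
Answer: 71/6 ≈ 11.833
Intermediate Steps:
F = ⅚ (F = ((-½ - 5) + 3)*(-⅓) = (-11/2 + 3)*(-⅓) = -5/2*(-⅓) = ⅚ ≈ 0.83333)
N(r) = 1 + r
(5 + 1) + F*N(6) = (5 + 1) + 5*(1 + 6)/6 = 6 + (⅚)*7 = 6 + 35/6 = 71/6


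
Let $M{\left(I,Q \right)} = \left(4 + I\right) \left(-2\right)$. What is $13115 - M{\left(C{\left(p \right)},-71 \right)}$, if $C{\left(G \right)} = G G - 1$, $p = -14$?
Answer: $13513$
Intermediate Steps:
$C{\left(G \right)} = -1 + G^{2}$ ($C{\left(G \right)} = G^{2} - 1 = -1 + G^{2}$)
$M{\left(I,Q \right)} = -8 - 2 I$
$13115 - M{\left(C{\left(p \right)},-71 \right)} = 13115 - \left(-8 - 2 \left(-1 + \left(-14\right)^{2}\right)\right) = 13115 - \left(-8 - 2 \left(-1 + 196\right)\right) = 13115 - \left(-8 - 390\right) = 13115 - -398 = 13115 + 398 = 13513$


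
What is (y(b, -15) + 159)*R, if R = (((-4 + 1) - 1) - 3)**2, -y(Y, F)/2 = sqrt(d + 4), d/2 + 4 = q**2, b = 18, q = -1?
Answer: 7791 - 98*I*sqrt(2) ≈ 7791.0 - 138.59*I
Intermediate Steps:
d = -6 (d = -8 + 2*(-1)**2 = -8 + 2*1 = -8 + 2 = -6)
y(Y, F) = -2*I*sqrt(2) (y(Y, F) = -2*sqrt(-6 + 4) = -2*I*sqrt(2))
R = 49 (R = ((-3 - 1) - 3)**2 = (-4 - 3)**2 = (-7)**2 = 49)
(y(b, -15) + 159)*R = (-2*I*sqrt(2) + 159)*49 = (159 - 2*I*sqrt(2))*49 = 7791 - 98*I*sqrt(2)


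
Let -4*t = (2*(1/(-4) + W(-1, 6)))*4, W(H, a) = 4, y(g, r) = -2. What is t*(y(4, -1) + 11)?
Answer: -135/2 ≈ -67.500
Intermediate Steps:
t = -15/2 (t = -2*(1/(-4) + 4)*4/4 = -2*(-1/4 + 4)*4/4 = -2*(15/4)*4/4 = -15*4/8 = -1/4*30 = -15/2 ≈ -7.5000)
t*(y(4, -1) + 11) = -15*(-2 + 11)/2 = -15/2*9 = -135/2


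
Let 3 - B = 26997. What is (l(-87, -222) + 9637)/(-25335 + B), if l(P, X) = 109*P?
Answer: -154/52329 ≈ -0.0029429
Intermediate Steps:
B = -26994 (B = 3 - 1*26997 = 3 - 26997 = -26994)
(l(-87, -222) + 9637)/(-25335 + B) = (109*(-87) + 9637)/(-25335 - 26994) = (-9483 + 9637)/(-52329) = 154*(-1/52329) = -154/52329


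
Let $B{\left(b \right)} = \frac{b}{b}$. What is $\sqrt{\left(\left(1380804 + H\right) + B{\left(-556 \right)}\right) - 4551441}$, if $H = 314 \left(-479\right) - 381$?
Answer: $3 i \sqrt{369047} \approx 1822.5 i$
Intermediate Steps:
$H = -150787$ ($H = -150406 - 381 = -150787$)
$B{\left(b \right)} = 1$
$\sqrt{\left(\left(1380804 + H\right) + B{\left(-556 \right)}\right) - 4551441} = \sqrt{\left(\left(1380804 - 150787\right) + 1\right) - 4551441} = \sqrt{\left(1230017 + 1\right) - 4551441} = \sqrt{1230018 - 4551441} = \sqrt{-3321423} = 3 i \sqrt{369047}$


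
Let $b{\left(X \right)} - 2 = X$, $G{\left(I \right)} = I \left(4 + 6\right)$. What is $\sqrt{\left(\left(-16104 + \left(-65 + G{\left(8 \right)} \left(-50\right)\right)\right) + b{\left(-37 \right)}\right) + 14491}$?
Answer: $i \sqrt{5713} \approx 75.584 i$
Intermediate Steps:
$G{\left(I \right)} = 10 I$ ($G{\left(I \right)} = I 10 = 10 I$)
$b{\left(X \right)} = 2 + X$
$\sqrt{\left(\left(-16104 + \left(-65 + G{\left(8 \right)} \left(-50\right)\right)\right) + b{\left(-37 \right)}\right) + 14491} = \sqrt{\left(\left(-16104 + \left(-65 + 10 \cdot 8 \left(-50\right)\right)\right) + \left(2 - 37\right)\right) + 14491} = \sqrt{\left(\left(-16104 + \left(-65 + 80 \left(-50\right)\right)\right) - 35\right) + 14491} = \sqrt{\left(\left(-16104 - 4065\right) - 35\right) + 14491} = \sqrt{\left(-20169 - 35\right) + 14491} = \sqrt{-20204 + 14491} = \sqrt{-5713} = i \sqrt{5713}$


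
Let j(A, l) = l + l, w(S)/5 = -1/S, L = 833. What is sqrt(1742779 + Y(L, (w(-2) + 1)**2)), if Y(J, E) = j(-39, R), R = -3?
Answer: sqrt(1742773) ≈ 1320.1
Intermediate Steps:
w(S) = -5/S (w(S) = 5*(-1/S) = -5/S)
j(A, l) = 2*l
Y(J, E) = -6 (Y(J, E) = 2*(-3) = -6)
sqrt(1742779 + Y(L, (w(-2) + 1)**2)) = sqrt(1742779 - 6) = sqrt(1742773)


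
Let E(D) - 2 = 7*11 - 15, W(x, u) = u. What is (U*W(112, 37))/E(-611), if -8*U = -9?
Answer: 333/512 ≈ 0.65039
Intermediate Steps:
U = 9/8 (U = -⅛*(-9) = 9/8 ≈ 1.1250)
E(D) = 64 (E(D) = 2 + (7*11 - 15) = 2 + (77 - 15) = 2 + 62 = 64)
(U*W(112, 37))/E(-611) = ((9/8)*37)/64 = (333/8)*(1/64) = 333/512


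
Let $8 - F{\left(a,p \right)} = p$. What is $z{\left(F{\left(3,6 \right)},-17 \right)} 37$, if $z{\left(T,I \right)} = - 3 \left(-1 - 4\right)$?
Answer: $555$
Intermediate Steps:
$F{\left(a,p \right)} = 8 - p$
$z{\left(T,I \right)} = 15$ ($z{\left(T,I \right)} = \left(-3\right) \left(-5\right) = 15$)
$z{\left(F{\left(3,6 \right)},-17 \right)} 37 = 15 \cdot 37 = 555$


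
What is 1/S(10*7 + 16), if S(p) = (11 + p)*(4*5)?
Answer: 1/1940 ≈ 0.00051546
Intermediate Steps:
S(p) = 220 + 20*p (S(p) = (11 + p)*20 = 220 + 20*p)
1/S(10*7 + 16) = 1/(220 + 20*(10*7 + 16)) = 1/(220 + 20*(70 + 16)) = 1/(220 + 20*86) = 1/(220 + 1720) = 1/1940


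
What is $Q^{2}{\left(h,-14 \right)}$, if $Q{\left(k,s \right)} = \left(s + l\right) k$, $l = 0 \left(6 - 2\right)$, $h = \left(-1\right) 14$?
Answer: $38416$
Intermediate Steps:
$h = -14$
$l = 0$ ($l = 0 \cdot 4 = 0$)
$Q{\left(k,s \right)} = k s$ ($Q{\left(k,s \right)} = \left(s + 0\right) k = s k = k s$)
$Q^{2}{\left(h,-14 \right)} = \left(\left(-14\right) \left(-14\right)\right)^{2} = 196^{2} = 38416$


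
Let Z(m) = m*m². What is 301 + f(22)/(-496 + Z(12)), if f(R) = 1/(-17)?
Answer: 6304143/20944 ≈ 301.00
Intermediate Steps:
Z(m) = m³
f(R) = -1/17
301 + f(22)/(-496 + Z(12)) = 301 - 1/17/(-496 + 12³) = 301 - 1/17/(-496 + 1728) = 301 - 1/17/1232 = 301 + (1/1232)*(-1/17) = 301 - 1/20944 = 6304143/20944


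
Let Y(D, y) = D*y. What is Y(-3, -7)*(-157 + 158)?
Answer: 21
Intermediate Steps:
Y(-3, -7)*(-157 + 158) = (-3*(-7))*(-157 + 158) = 21*1 = 21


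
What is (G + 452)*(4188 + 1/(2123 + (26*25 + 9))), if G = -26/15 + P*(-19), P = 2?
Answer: 36024944564/20865 ≈ 1.7266e+6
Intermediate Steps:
G = -596/15 (G = -26/15 + 2*(-19) = -26*1/15 - 38 = -26/15 - 38 = -596/15 ≈ -39.733)
(G + 452)*(4188 + 1/(2123 + (26*25 + 9))) = (-596/15 + 452)*(4188 + 1/(2123 + (26*25 + 9))) = 6184*(4188 + 1/(2123 + (650 + 9)))/15 = 6184*(4188 + 1/(2123 + 659))/15 = 6184*(4188 + 1/2782)/15 = (6184/15)*(11651017/2782) = 36024944564/20865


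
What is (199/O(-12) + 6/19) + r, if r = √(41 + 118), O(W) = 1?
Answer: 3787/19 + √159 ≈ 211.93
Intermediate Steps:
r = √159 ≈ 12.610
(199/O(-12) + 6/19) + r = (199/1 + 6/19) + √159 = (199*1 + 6*(1/19)) + √159 = (199 + 6/19) + √159 = 3787/19 + √159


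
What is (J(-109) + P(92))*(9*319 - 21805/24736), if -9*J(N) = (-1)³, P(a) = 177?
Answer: 56583215047/111312 ≈ 5.0833e+5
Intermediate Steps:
J(N) = ⅑ (J(N) = -⅑*(-1)³ = -⅑*(-1) = ⅑)
(J(-109) + P(92))*(9*319 - 21805/24736) = (⅑ + 177)*(9*319 - 21805/24736) = 1594*(2871 - 21805*1/24736)/9 = 1594*(2871 - 21805/24736)/9 = (1594/9)*(70995251/24736) = 56583215047/111312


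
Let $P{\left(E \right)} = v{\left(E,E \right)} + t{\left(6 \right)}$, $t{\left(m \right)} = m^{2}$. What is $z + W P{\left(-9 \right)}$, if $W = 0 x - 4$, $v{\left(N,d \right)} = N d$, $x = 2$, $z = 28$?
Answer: $-440$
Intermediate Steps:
$P{\left(E \right)} = 36 + E^{2}$ ($P{\left(E \right)} = E E + 6^{2} = E^{2} + 36 = 36 + E^{2}$)
$W = -4$ ($W = 0 \cdot 2 - 4 = 0 - 4 = -4$)
$z + W P{\left(-9 \right)} = 28 - 4 \left(36 + \left(-9\right)^{2}\right) = 28 - 4 \left(36 + 81\right) = 28 - 468 = -440$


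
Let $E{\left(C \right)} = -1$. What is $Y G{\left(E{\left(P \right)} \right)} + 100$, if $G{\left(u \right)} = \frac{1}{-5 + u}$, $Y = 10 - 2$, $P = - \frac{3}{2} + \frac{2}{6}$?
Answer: $\frac{296}{3} \approx 98.667$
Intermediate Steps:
$P = - \frac{7}{6}$ ($P = \left(-3\right) \frac{1}{2} + 2 \cdot \frac{1}{6} = - \frac{3}{2} + \frac{1}{3} = - \frac{7}{6} \approx -1.1667$)
$Y = 8$ ($Y = 10 - 2 = 8$)
$Y G{\left(E{\left(P \right)} \right)} + 100 = \frac{8}{-5 - 1} + 100 = \frac{8}{-6} + 100 = 8 \left(- \frac{1}{6}\right) + 100 = - \frac{4}{3} + 100 = \frac{296}{3}$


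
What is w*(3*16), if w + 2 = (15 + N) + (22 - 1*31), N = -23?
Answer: -912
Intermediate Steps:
w = -19 (w = -2 + ((15 - 23) + (22 - 1*31)) = -2 + (-8 + (22 - 31)) = -2 + (-8 - 9) = -2 - 17 = -19)
w*(3*16) = -57*16 = -19*48 = -912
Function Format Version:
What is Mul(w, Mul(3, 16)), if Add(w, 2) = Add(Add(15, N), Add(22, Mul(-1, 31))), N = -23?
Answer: -912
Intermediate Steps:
w = -19 (w = Add(-2, Add(Add(15, -23), Add(22, Mul(-1, 31)))) = Add(-2, Add(-8, Add(22, -31))) = Add(-2, Add(-8, -9)) = Add(-2, -17) = -19)
Mul(w, Mul(3, 16)) = Mul(-19, Mul(3, 16)) = Mul(-19, 48) = -912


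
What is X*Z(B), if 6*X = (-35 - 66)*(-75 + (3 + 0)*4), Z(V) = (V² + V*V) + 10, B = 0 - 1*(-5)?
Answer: 63630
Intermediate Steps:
B = 5 (B = 0 + 5 = 5)
Z(V) = 10 + 2*V² (Z(V) = (V² + V²) + 10 = 2*V² + 10 = 10 + 2*V²)
X = 2121/2 (X = ((-35 - 66)*(-75 + (3 + 0)*4))/6 = (-101*(-75 + 3*4))/6 = (-101*(-75 + 12))/6 = (-101*(-63))/6 = (⅙)*6363 = 2121/2 ≈ 1060.5)
X*Z(B) = 2121*(10 + 2*5²)/2 = 2121*(10 + 2*25)/2 = 2121*(10 + 50)/2 = (2121/2)*60 = 63630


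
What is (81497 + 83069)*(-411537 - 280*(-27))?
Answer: -66480878982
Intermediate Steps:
(81497 + 83069)*(-411537 - 280*(-27)) = 164566*(-411537 + 7560) = 164566*(-403977) = -66480878982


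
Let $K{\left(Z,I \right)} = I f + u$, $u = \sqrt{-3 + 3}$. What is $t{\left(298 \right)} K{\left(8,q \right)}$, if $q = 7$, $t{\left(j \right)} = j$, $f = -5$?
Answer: $-10430$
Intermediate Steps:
$u = 0$ ($u = \sqrt{0} = 0$)
$K{\left(Z,I \right)} = - 5 I$ ($K{\left(Z,I \right)} = I \left(-5\right) + 0 = - 5 I + 0 = - 5 I$)
$t{\left(298 \right)} K{\left(8,q \right)} = 298 \left(\left(-5\right) 7\right) = 298 \left(-35\right) = -10430$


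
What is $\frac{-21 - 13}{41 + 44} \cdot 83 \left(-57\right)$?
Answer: $\frac{9462}{5} \approx 1892.4$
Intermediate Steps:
$\frac{-21 - 13}{41 + 44} \cdot 83 \left(-57\right) = - \frac{34}{85} \cdot 83 \left(-57\right) = \left(-34\right) \frac{1}{85} \cdot 83 \left(-57\right) = \left(- \frac{2}{5}\right) 83 \left(-57\right) = \left(- \frac{166}{5}\right) \left(-57\right) = \frac{9462}{5}$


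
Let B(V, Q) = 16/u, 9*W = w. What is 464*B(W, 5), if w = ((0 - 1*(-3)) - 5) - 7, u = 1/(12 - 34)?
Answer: -163328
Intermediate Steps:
u = -1/22 (u = 1/(-22) = -1/22 ≈ -0.045455)
w = -9 (w = ((0 + 3) - 5) - 7 = (3 - 5) - 7 = -2 - 7 = -9)
W = -1 (W = (⅑)*(-9) = -1)
B(V, Q) = -352 (B(V, Q) = 16/(-1/22) = 16*(-22) = -352)
464*B(W, 5) = 464*(-352) = -163328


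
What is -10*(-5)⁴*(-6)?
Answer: 37500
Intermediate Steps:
-10*(-5)⁴*(-6) = -10*625*(-6) = -5*1250*(-6) = -6250*(-6) = 37500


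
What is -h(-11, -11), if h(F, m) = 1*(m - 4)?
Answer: 15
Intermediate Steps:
h(F, m) = -4 + m (h(F, m) = 1*(-4 + m) = -4 + m)
-h(-11, -11) = -(-4 - 11) = -1*(-15) = 15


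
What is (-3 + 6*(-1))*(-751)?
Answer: 6759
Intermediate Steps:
(-3 + 6*(-1))*(-751) = (-3 - 6)*(-751) = -9*(-751) = 6759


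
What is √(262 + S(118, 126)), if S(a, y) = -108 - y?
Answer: 2*√7 ≈ 5.2915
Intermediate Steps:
√(262 + S(118, 126)) = √(262 + (-108 - 1*126)) = √(262 + (-108 - 126)) = √(262 - 234) = √28 = 2*√7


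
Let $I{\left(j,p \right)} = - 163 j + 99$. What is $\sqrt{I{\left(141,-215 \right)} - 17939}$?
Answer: $i \sqrt{40823} \approx 202.05 i$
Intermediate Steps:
$I{\left(j,p \right)} = 99 - 163 j$
$\sqrt{I{\left(141,-215 \right)} - 17939} = \sqrt{\left(99 - 22983\right) - 17939} = \sqrt{-22884 - 17939} = \sqrt{-40823} = i \sqrt{40823}$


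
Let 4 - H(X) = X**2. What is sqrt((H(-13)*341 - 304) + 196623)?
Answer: sqrt(140054) ≈ 374.24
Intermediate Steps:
H(X) = 4 - X**2
sqrt((H(-13)*341 - 304) + 196623) = sqrt(((4 - 1*(-13)**2)*341 - 304) + 196623) = sqrt(((4 - 1*169)*341 - 304) + 196623) = sqrt(((4 - 169)*341 - 304) + 196623) = sqrt((-165*341 - 304) + 196623) = sqrt((-56265 - 304) + 196623) = sqrt(-56569 + 196623) = sqrt(140054)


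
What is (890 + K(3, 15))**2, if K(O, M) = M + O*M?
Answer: 902500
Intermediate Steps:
K(O, M) = M + M*O
(890 + K(3, 15))**2 = (890 + 15*(1 + 3))**2 = (890 + 15*4)**2 = (890 + 60)**2 = 950**2 = 902500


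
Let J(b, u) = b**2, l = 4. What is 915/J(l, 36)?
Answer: 915/16 ≈ 57.188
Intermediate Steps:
915/J(l, 36) = 915/(4**2) = 915/16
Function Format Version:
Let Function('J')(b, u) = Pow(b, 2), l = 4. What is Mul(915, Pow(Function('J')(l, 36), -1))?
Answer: Rational(915, 16) ≈ 57.188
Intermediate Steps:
Mul(915, Pow(Function('J')(l, 36), -1)) = Mul(915, Pow(Pow(4, 2), -1)) = Mul(915, Pow(16, -1)) = Mul(915, Rational(1, 16)) = Rational(915, 16)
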